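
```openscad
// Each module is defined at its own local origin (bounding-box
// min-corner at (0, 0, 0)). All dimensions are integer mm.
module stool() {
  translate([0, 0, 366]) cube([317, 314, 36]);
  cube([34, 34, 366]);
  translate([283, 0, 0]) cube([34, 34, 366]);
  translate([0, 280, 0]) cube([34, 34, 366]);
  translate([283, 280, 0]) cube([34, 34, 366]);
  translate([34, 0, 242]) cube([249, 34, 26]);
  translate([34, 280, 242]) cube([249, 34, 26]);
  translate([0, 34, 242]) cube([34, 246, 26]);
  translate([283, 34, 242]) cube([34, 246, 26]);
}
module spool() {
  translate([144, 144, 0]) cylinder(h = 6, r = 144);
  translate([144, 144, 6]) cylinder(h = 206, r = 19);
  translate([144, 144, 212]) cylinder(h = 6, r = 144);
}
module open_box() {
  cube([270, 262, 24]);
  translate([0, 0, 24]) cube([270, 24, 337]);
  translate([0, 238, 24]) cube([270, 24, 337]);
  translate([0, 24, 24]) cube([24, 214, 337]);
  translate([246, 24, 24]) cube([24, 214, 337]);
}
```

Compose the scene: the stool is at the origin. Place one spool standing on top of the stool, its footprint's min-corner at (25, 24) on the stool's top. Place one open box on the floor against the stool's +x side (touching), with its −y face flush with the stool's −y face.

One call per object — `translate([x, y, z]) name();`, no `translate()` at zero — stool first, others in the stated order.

stool();
translate([25, 24, 402]) spool();
translate([317, 0, 0]) open_box();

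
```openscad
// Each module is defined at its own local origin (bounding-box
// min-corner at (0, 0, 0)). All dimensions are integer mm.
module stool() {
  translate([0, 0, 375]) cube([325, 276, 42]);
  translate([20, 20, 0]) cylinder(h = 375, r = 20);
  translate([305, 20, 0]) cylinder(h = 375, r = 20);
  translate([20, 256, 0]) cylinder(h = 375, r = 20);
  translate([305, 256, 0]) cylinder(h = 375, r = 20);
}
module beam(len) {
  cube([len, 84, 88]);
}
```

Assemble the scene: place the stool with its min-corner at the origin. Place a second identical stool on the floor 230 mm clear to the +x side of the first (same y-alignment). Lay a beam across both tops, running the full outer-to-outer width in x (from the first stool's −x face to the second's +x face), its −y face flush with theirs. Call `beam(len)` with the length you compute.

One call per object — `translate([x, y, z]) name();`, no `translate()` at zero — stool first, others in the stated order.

stool();
translate([555, 0, 0]) stool();
translate([0, 0, 417]) beam(880);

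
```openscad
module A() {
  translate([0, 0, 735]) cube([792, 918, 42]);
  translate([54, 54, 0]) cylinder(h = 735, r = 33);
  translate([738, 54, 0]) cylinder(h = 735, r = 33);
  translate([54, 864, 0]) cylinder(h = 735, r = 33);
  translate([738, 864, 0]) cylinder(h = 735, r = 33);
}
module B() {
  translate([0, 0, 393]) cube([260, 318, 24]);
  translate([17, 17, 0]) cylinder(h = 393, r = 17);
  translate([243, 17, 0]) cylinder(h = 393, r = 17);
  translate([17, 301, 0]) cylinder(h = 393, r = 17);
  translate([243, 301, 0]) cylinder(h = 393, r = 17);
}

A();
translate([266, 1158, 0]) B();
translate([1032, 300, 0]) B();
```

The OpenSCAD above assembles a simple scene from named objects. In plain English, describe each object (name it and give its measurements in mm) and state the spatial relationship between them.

A is a rectangular dining table. The top is 792×918×42 mm with its upper surface at z = 777 mm. It stands on four round legs of 66 mm diameter, each leg's bounding box inset 21 mm from the nearest pair of top edges, running from the floor to the underside of the top.

B is a four-legged stool. The seat is a 260×318×24 mm slab whose top surface is at z = 417 mm; four round legs, each 34 mm in diameter, run from the floor (z = 0) to the underside of the seat, each leg's axis is inset half a diameter from the nearest pair of seat edges (so the leg's bounding box is flush with the corner).

Two stools sit around the table at the +y, +x sides.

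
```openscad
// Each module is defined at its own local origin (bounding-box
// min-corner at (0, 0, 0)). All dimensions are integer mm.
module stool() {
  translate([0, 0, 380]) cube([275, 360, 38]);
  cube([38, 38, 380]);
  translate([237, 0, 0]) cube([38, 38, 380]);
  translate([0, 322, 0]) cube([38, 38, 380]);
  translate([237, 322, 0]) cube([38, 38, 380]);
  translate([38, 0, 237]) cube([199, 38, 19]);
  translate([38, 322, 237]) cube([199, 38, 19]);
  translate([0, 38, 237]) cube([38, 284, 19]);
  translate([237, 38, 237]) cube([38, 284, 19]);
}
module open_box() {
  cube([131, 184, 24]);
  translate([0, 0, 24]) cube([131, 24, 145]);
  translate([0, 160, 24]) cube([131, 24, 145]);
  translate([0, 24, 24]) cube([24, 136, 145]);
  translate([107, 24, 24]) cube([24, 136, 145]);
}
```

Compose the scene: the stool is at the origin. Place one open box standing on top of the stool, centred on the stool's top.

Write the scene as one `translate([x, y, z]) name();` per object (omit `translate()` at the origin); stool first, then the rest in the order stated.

stool();
translate([72, 88, 418]) open_box();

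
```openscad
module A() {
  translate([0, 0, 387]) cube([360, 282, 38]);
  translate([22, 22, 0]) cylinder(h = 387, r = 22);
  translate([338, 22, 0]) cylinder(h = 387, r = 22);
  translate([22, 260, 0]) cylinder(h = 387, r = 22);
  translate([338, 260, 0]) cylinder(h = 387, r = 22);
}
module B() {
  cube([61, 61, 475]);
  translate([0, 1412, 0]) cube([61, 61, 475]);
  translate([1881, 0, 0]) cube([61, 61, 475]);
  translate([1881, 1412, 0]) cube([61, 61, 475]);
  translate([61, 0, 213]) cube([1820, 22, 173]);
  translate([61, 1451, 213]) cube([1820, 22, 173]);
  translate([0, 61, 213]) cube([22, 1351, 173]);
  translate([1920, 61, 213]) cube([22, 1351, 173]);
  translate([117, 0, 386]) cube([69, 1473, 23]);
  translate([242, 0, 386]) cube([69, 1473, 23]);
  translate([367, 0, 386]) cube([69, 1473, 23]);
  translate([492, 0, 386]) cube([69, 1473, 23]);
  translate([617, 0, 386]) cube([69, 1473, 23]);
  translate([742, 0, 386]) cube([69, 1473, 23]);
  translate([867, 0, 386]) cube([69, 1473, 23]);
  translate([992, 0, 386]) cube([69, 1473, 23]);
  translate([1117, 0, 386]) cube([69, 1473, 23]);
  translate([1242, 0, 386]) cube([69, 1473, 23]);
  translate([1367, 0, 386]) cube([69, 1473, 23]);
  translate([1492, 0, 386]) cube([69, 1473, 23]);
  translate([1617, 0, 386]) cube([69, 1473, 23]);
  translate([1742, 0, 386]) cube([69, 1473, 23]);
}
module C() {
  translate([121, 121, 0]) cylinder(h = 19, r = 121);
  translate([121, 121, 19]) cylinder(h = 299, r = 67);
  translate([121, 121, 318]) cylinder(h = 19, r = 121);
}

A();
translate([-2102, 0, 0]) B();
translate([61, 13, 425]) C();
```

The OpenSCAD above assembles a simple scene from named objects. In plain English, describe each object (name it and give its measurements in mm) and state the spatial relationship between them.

A is a four-legged stool. The seat is 360×282 mm, 38 mm thick, top at z = 425 mm. It stands on four round legs, each 44 mm in diameter, from z = 0 to the seat underside, each leg's axis is inset half a diameter from the nearest pair of seat edges (so the leg's bounding box is flush with the corner).

B is a bed frame 1942 mm long (x) by 1473 mm wide (y). Four 61×61 mm corner posts, 475 mm tall, at the corners of the footprint. Four rails of 22 mm thickness and 173 mm height run between adjacent posts with their undersides at z = 213 mm, their outer faces flush with the outside of the frame (the two x-running rails run between the posts' inner faces; the two y-running rails run between the posts' inner faces). 14 slats, each 69 mm wide (x) and 23 mm thick, lie across the top of the two x-running rails, running the full 1473 mm width of the frame in y; the slats are evenly spaced along x between the inner faces of the end posts with equal gaps (rounded down to the nearest mm) at the −x end and between each pair — any rounding remainder accumulates at the +x end.

C is a spool: two coaxial disc flanges of radius 121 mm and thickness 19 mm, joined by a core cylinder of radius 67 mm and height 299 mm. The lower flange rests on z = 0 and the three cylinders share a vertical axis.

The bed frame is on the floor beside the stool on its −x side. The spool is on top of the stool.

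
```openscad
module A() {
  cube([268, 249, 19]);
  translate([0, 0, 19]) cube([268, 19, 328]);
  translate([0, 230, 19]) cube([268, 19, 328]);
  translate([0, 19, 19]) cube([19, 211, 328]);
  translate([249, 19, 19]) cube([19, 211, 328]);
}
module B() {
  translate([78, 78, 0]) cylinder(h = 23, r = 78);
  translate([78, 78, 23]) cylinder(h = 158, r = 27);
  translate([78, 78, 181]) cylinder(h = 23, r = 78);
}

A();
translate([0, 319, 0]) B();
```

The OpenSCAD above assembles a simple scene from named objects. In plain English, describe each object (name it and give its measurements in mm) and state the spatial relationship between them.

A is an open-topped rectangular box: outside dimensions 268×249×347 mm, with a uniform wall and base thickness of 19 mm. The base is a full 268×249 slab on the floor; four walls sit on top of the base. The front and back walls (the −y and +y sides) span the full width; the two side walls fit between them.

B is a spool: two coaxial disc flanges of radius 78 mm and thickness 23 mm, joined by a core cylinder of radius 27 mm and height 158 mm. The lower flange rests on z = 0 and the three cylinders share a vertical axis.

The spool is on the floor beside the open box on its +y side.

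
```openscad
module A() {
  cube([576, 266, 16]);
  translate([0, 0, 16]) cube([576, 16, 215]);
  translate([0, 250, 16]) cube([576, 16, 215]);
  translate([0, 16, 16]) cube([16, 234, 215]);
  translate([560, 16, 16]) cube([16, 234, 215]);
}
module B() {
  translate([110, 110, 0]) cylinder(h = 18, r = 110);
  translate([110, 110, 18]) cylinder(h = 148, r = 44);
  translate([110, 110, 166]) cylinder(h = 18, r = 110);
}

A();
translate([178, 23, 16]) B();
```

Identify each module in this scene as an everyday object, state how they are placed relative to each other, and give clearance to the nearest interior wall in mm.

Clearances: x = 162, y = 7; minimum 7 mm.

A is an open box. B is a spool. The spool sits inside the open box, centred. The clearance to the nearest interior wall is 7 mm.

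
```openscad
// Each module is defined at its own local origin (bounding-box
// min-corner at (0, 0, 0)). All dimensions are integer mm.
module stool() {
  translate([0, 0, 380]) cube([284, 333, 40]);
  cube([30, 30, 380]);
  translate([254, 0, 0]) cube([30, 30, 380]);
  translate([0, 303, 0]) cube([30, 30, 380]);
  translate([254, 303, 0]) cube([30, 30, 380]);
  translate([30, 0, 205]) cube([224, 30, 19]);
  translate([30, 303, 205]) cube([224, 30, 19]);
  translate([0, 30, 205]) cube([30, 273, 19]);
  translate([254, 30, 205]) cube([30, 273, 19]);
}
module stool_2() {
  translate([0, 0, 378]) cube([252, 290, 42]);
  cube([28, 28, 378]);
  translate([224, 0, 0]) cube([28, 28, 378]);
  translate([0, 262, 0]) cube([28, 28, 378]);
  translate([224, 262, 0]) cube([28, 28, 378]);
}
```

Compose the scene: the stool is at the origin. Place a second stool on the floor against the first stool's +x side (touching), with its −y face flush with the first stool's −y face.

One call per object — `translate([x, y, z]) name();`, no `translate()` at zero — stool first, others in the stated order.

stool();
translate([284, 0, 0]) stool_2();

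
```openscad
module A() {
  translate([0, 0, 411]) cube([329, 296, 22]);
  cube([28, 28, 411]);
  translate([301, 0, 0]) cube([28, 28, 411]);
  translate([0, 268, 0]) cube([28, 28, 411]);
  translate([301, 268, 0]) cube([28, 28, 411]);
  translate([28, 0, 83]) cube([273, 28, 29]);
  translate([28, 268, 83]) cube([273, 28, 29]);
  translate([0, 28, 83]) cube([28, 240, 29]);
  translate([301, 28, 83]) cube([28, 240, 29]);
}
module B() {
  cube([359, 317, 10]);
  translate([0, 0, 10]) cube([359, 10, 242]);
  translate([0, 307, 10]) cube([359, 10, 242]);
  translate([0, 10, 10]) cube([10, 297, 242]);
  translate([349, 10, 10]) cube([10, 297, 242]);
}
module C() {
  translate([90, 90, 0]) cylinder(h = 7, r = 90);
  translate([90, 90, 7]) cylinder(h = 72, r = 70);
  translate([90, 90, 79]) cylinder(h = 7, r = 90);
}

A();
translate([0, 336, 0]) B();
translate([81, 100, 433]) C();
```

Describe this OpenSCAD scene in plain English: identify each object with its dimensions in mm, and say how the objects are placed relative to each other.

A is a simple wooden stool: a rectangular seat 329 mm (x) by 296 mm (y), 22 mm thick, top face at z = 433 mm, on four square legs, each 28×28 mm in cross-section. The legs rest on z = 0, each flush with a corner of the seat. Four stretchers, 28 mm wide and 29 mm tall, connect adjacent legs with their undersides at z = 83 mm, each running between the inner faces of the legs it joins and aligned with the legs' outer faces on the other axis.

B is an open storage box with external size 359×317×252 mm and wall thickness 10 mm (the base is also 10 mm thick). The base covers the whole footprint; the four walls stand on the base, with the y-facing walls full-width and the x-facing walls fitting between their inner faces.

C is a spool: two coaxial disc flanges of radius 90 mm and thickness 7 mm, joined by a core cylinder of radius 70 mm and height 72 mm. The lower flange rests on z = 0 and the three cylinders share a vertical axis.

The open box is on the floor beside the stool on its +y side. The spool is on top of the stool.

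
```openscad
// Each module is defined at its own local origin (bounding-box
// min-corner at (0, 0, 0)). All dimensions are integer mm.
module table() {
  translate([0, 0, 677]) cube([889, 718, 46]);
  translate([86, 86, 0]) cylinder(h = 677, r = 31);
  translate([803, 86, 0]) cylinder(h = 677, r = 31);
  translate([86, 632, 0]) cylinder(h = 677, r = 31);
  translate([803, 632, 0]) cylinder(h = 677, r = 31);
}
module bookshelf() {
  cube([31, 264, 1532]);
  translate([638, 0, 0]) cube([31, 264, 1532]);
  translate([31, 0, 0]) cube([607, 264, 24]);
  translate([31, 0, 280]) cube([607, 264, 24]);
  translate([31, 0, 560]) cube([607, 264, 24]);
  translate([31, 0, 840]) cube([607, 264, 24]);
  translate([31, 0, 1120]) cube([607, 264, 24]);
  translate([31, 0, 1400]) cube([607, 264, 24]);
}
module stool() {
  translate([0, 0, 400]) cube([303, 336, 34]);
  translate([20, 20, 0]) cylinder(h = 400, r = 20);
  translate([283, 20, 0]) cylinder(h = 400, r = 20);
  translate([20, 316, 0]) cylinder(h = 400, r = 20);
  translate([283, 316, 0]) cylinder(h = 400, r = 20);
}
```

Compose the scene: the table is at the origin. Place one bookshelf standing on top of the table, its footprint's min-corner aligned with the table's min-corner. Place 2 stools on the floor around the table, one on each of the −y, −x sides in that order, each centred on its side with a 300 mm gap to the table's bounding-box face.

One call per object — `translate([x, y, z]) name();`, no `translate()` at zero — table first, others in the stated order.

table();
translate([0, 0, 723]) bookshelf();
translate([293, -636, 0]) stool();
translate([-603, 191, 0]) stool();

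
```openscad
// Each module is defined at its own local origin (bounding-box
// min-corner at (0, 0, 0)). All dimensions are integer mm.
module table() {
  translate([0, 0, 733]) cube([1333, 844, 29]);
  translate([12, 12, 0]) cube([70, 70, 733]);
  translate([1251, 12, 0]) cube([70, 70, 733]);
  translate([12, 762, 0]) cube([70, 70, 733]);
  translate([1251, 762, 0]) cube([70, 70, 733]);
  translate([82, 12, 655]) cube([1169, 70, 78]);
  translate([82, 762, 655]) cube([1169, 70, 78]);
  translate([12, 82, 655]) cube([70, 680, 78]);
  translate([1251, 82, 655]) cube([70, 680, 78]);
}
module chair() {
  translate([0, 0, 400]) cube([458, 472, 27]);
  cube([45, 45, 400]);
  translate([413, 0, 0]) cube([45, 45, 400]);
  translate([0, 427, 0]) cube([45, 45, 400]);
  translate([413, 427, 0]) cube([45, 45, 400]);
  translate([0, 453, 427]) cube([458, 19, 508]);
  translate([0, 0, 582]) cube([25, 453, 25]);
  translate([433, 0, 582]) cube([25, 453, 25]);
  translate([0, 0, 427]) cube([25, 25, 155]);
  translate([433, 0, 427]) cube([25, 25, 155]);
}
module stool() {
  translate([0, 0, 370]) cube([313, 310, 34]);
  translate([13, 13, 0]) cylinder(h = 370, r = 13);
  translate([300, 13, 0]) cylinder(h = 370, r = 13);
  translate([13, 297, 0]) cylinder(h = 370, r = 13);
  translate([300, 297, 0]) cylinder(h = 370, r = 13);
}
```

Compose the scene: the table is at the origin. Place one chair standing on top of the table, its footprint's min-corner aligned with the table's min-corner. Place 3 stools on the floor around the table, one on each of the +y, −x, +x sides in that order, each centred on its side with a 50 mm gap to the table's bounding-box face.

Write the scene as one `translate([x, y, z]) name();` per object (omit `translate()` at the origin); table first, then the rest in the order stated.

table();
translate([0, 0, 762]) chair();
translate([510, 894, 0]) stool();
translate([-363, 267, 0]) stool();
translate([1383, 267, 0]) stool();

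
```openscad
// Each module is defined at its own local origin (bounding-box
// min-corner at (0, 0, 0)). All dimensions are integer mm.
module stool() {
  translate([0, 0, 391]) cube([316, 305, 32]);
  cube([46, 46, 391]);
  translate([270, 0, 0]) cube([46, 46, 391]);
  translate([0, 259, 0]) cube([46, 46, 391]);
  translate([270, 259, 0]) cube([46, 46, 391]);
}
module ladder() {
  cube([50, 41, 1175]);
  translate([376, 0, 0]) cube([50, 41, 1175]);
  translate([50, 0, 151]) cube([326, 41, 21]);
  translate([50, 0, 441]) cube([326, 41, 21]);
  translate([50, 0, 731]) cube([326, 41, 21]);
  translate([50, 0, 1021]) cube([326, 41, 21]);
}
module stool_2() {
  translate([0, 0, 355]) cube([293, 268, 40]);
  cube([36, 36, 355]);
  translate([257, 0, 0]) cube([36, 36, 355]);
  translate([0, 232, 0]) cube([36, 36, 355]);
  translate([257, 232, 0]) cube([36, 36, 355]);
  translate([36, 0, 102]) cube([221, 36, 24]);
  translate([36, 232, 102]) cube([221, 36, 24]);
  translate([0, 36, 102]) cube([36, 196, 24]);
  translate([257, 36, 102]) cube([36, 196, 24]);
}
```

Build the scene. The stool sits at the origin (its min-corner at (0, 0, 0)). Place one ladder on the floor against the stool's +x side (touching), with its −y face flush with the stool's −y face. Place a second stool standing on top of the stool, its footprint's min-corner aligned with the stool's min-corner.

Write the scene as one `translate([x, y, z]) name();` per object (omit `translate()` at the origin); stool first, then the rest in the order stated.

stool();
translate([316, 0, 0]) ladder();
translate([0, 0, 423]) stool_2();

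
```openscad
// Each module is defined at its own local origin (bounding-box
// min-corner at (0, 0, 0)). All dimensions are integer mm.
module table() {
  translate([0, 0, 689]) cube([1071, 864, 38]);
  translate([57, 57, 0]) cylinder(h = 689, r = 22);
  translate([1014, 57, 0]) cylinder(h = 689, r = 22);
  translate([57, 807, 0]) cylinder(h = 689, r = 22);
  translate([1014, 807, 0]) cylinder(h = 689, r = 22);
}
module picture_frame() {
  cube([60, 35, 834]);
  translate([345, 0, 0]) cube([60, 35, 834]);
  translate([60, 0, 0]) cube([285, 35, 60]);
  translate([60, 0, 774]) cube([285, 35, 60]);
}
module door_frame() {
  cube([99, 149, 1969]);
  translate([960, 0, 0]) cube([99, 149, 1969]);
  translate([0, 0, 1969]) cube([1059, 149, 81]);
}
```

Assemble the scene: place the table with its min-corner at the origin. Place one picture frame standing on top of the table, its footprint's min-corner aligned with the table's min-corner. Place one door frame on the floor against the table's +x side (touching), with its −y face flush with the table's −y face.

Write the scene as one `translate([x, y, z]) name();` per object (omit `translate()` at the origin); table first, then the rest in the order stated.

table();
translate([0, 0, 727]) picture_frame();
translate([1071, 0, 0]) door_frame();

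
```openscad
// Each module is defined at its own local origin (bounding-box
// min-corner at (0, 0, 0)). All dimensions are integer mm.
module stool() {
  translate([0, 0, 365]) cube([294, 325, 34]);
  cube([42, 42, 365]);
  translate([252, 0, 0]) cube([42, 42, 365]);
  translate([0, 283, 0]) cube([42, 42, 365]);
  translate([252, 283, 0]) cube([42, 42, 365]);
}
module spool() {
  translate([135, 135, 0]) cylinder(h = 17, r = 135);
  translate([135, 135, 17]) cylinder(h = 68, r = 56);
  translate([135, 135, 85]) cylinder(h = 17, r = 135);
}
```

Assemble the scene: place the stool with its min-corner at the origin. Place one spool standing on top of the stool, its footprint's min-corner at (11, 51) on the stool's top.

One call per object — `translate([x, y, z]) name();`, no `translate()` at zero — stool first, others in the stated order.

stool();
translate([11, 51, 399]) spool();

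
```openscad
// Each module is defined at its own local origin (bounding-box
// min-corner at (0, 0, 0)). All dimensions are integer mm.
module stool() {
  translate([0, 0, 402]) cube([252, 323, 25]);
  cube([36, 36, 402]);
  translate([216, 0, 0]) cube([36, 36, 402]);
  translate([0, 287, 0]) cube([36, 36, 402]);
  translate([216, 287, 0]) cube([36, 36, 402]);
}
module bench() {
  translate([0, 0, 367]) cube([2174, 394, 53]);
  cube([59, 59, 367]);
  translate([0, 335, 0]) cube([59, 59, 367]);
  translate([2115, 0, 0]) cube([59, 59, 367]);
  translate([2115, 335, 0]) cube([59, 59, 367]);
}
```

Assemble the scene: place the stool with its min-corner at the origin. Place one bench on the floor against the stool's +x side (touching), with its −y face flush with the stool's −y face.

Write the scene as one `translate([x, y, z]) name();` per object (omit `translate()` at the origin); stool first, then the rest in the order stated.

stool();
translate([252, 0, 0]) bench();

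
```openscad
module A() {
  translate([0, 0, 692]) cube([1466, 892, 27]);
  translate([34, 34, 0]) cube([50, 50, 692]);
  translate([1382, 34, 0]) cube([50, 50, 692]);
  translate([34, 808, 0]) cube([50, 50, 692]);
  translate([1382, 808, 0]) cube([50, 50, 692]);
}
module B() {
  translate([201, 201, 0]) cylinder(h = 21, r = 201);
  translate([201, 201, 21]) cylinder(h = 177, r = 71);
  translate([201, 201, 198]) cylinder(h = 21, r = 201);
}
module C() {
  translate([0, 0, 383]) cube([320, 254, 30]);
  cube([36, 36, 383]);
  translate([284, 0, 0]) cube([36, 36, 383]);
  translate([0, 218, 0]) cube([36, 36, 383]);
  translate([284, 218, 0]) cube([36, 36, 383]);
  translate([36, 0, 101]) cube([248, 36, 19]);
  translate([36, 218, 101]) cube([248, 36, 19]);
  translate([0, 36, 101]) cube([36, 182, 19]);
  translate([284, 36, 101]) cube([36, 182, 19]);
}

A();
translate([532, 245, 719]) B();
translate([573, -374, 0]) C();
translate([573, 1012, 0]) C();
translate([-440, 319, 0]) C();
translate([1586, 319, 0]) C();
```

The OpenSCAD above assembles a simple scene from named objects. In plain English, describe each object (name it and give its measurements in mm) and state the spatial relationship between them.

A is a table with a 1466×892 mm rectangular top, 27 mm thick, top surface at z = 719 mm, supported by four 50×50 mm square legs, each inset 34 mm from the nearest pair of top edges, running from the floor.

B is a spool: two coaxial disc flanges of radius 201 mm and thickness 21 mm, joined by a core cylinder of radius 71 mm and height 177 mm. The lower flange rests on z = 0 and the three cylinders share a vertical axis.

C is a four-legged stool. The seat is a 320×254×30 mm slab whose top surface is at z = 413 mm; four square legs, each 36×36 mm in cross-section, run from the floor (z = 0) to the underside of the seat, each flush with a corner of the seat. Four stretchers, 36 mm wide and 19 mm tall, connect adjacent legs with their undersides at z = 101 mm, each running between the inner faces of the legs it joins and aligned with the legs' outer faces on the other axis.

The spool is on top of the table, centred. Four stools sit around the table at the −y, +y, −x, +x sides.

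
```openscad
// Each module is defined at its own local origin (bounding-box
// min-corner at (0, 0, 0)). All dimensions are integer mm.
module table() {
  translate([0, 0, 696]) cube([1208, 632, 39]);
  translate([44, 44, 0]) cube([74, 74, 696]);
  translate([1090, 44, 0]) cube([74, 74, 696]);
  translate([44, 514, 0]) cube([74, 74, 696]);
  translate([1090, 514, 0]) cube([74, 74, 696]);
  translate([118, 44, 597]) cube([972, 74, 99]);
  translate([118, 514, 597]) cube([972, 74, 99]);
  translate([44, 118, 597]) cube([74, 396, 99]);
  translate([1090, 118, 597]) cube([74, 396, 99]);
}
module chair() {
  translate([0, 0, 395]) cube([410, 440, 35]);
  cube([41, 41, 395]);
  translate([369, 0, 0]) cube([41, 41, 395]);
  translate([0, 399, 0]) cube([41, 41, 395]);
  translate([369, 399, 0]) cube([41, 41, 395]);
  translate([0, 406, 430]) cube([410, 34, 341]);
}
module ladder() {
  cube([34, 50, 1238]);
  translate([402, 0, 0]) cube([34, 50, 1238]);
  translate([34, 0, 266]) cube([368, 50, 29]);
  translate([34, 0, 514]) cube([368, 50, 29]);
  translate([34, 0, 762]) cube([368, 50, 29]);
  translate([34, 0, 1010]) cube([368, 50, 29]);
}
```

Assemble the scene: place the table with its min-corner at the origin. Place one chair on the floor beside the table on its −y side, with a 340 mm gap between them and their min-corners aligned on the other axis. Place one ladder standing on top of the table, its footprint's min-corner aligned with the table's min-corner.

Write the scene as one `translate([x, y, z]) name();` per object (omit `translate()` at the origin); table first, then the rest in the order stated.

table();
translate([0, -780, 0]) chair();
translate([0, 0, 735]) ladder();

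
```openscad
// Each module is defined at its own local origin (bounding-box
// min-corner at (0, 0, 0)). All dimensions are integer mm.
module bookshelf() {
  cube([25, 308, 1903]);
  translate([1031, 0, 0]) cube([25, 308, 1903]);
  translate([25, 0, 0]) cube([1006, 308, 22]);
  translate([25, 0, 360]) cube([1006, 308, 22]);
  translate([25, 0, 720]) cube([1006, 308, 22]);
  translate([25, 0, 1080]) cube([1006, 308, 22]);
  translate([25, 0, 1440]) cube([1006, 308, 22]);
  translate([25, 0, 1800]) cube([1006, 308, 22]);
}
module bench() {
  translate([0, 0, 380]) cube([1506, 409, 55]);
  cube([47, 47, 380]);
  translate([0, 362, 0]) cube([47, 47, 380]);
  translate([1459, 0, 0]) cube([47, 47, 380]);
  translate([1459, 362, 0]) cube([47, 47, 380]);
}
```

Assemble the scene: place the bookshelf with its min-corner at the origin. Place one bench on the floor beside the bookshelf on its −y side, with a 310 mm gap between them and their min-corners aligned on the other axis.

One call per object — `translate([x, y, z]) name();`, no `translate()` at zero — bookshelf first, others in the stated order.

bookshelf();
translate([0, -719, 0]) bench();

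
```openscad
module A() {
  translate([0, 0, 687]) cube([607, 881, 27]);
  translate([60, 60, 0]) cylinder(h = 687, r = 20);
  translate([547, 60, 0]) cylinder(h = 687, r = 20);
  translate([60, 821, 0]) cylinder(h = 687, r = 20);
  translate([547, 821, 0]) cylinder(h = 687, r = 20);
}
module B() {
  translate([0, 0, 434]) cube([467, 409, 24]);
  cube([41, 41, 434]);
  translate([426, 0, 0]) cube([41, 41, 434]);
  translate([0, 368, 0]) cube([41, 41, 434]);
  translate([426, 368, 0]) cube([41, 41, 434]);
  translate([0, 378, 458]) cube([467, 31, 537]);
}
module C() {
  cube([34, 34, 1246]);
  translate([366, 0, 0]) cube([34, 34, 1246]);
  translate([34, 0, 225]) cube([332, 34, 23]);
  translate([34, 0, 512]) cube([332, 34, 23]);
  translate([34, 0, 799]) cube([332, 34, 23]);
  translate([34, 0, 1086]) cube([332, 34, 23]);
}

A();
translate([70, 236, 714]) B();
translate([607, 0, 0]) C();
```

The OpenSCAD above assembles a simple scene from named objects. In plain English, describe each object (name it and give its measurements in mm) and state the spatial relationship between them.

A is a table with a 607×881 mm rectangular top, 27 mm thick, top surface at z = 714 mm, supported by four round legs of 40 mm diameter, each leg's bounding box inset 40 mm from the nearest pair of top edges, running from the floor.

B is a chair. The seat is a 467×409×24 mm slab with its top at z = 458 mm, on four 41×41 mm corner legs (flush with the seat edges, standing on z = 0). A flat backrest 31 mm thick, 537 mm tall, spans the full seat width and rises from the seat top along its +y edge, rear face flush with the rear of the seat.

C is a wooden ladder with two side rails of 34×34 mm section and 1246 mm height, set 400 mm apart overall. Between them run 4 rectangular rungs (34 mm deep, 23 mm thick), front faces flush with the rails' −y face. The bottom of the first rung is 225 mm above the floor and each subsequent rung is 287 mm higher than the one below.

The chair is on top of the table, centred. The ladder is against the table's +x side, with their −y faces flush.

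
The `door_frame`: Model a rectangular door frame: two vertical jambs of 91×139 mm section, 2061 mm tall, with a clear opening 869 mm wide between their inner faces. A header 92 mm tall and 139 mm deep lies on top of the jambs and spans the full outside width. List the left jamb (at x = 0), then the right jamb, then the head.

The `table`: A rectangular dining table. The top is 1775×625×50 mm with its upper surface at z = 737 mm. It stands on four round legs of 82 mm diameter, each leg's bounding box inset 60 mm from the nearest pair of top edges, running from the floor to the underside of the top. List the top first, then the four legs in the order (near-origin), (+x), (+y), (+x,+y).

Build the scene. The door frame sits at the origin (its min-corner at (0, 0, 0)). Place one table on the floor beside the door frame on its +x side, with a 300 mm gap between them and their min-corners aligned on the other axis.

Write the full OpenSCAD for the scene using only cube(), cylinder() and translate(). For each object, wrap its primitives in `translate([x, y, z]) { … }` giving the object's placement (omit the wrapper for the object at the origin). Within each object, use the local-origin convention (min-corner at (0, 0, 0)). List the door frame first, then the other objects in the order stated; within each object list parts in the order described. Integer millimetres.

cube([91, 139, 2061]);
translate([960, 0, 0]) cube([91, 139, 2061]);
translate([0, 0, 2061]) cube([1051, 139, 92]);
translate([1351, 0, 0]) {
  translate([0, 0, 687]) cube([1775, 625, 50]);
  translate([101, 101, 0]) cylinder(h = 687, r = 41);
  translate([1674, 101, 0]) cylinder(h = 687, r = 41);
  translate([101, 524, 0]) cylinder(h = 687, r = 41);
  translate([1674, 524, 0]) cylinder(h = 687, r = 41);
}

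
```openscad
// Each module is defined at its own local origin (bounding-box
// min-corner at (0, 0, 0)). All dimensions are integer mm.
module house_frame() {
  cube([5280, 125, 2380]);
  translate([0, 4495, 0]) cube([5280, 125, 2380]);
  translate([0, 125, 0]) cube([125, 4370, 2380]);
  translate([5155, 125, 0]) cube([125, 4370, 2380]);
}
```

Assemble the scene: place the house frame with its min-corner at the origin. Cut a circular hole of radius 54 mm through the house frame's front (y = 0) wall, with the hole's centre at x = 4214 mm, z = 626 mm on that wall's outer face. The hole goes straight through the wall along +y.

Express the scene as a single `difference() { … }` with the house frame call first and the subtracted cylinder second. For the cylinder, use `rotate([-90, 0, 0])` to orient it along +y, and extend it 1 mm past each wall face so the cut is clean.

difference() {
  house_frame();
  translate([4214, -1, 626]) rotate([-90, 0, 0]) cylinder(h = 127, r = 54);
}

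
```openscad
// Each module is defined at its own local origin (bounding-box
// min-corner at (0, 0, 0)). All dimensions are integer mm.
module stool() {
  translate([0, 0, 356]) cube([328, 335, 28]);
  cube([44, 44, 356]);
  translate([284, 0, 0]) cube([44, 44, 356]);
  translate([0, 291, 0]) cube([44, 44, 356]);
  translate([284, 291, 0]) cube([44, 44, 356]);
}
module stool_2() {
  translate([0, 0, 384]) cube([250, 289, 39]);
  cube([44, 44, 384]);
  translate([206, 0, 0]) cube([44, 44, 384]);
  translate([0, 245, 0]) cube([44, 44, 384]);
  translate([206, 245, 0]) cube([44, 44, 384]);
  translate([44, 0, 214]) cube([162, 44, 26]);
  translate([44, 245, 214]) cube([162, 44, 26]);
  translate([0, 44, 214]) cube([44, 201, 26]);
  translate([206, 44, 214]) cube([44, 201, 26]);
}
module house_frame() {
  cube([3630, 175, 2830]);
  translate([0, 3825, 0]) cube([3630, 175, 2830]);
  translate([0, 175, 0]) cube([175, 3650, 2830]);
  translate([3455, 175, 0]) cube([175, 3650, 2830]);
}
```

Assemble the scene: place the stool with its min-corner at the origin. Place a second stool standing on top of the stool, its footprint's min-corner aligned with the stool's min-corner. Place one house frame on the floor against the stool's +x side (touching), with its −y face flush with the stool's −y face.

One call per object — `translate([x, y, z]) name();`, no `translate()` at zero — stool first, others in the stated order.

stool();
translate([0, 0, 384]) stool_2();
translate([328, 0, 0]) house_frame();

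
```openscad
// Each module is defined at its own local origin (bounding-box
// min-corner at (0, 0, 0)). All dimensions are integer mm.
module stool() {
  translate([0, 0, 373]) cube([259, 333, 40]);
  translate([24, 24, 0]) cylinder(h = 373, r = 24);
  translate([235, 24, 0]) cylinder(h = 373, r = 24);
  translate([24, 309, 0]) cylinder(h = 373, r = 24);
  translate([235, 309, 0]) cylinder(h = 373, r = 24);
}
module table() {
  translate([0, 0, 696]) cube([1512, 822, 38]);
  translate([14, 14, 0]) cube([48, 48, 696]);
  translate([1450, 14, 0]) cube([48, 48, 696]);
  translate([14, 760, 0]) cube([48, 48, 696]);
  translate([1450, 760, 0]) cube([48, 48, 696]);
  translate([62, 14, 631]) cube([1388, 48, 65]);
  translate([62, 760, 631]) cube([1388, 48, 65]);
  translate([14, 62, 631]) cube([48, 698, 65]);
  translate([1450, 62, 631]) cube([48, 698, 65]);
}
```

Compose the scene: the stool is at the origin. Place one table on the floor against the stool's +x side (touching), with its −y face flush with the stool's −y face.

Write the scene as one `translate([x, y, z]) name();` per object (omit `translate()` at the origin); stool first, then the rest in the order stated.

stool();
translate([259, 0, 0]) table();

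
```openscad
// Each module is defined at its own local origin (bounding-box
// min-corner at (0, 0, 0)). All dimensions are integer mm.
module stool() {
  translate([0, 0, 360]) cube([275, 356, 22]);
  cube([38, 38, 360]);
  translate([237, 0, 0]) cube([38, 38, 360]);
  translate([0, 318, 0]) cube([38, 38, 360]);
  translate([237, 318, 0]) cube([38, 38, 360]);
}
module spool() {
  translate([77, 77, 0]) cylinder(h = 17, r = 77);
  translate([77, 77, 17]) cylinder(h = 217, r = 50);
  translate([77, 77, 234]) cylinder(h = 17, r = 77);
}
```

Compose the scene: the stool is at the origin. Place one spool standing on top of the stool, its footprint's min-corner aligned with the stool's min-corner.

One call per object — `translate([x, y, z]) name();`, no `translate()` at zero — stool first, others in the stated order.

stool();
translate([0, 0, 382]) spool();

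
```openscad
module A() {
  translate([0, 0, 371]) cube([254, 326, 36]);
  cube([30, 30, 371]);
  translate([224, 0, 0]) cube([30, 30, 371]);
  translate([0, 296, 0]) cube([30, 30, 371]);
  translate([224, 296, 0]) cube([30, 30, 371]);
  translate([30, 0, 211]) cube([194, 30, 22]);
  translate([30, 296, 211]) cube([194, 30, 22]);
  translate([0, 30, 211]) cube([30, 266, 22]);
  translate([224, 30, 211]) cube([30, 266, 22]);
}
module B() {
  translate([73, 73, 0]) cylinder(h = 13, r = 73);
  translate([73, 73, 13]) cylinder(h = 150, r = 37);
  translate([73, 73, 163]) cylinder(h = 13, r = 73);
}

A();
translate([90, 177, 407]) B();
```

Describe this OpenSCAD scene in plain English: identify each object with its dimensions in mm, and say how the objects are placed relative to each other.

A is a four-legged stool. The seat is 254×326 mm, 36 mm thick, top at z = 407 mm. It stands on four square legs, each 30×30 mm in cross-section, from z = 0 to the seat underside, each flush with a corner of the seat. Four stretchers, 30 mm wide and 22 mm tall, connect adjacent legs with their undersides at z = 211 mm, each running between the inner faces of the legs it joins and aligned with the legs' outer faces on the other axis.

B is a spool: two coaxial disc flanges of radius 73 mm and thickness 13 mm, joined by a core cylinder of radius 37 mm and height 150 mm. The lower flange rests on z = 0 and the three cylinders share a vertical axis.

The spool is on top of the stool.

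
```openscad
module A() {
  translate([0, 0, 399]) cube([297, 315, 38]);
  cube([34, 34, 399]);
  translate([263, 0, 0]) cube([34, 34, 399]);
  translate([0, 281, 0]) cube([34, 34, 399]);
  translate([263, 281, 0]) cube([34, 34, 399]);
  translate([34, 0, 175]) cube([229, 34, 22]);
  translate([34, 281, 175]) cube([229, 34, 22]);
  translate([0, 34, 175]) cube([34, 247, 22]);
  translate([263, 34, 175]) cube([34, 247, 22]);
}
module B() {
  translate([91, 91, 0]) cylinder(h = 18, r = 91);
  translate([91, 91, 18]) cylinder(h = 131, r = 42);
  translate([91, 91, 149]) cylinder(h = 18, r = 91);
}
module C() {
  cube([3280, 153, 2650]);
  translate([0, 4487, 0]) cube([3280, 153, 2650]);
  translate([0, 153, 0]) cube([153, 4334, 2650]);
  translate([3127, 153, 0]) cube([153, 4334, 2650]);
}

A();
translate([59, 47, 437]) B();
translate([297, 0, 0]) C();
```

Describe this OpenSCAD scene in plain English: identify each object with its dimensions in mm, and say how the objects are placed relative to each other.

A is a simple wooden stool: a rectangular seat 297 mm (x) by 315 mm (y), 38 mm thick, top face at z = 437 mm, on four square legs, each 34×34 mm in cross-section. The legs rest on z = 0, each flush with a corner of the seat. Four stretchers, 34 mm wide and 22 mm tall, connect adjacent legs with their undersides at z = 175 mm, each running between the inner faces of the legs it joins and aligned with the legs' outer faces on the other axis.

B is a spool: two coaxial disc flanges of radius 91 mm and thickness 18 mm, joined by a core cylinder of radius 42 mm and height 131 mm. The lower flange rests on z = 0 and the three cylinders share a vertical axis.

C is the wall frame of a small rectangular building: four walls, each 2650 mm tall and 153 mm thick, enclosing a footprint 3280 mm (x) by 4640 mm (y) outside-to-outside, with no floor or roof. The front and back walls (the −y and +y sides) span the full width; the two side walls fit between them.

The spool is on top of the stool. The house frame is against the stool's +x side, with their −y faces flush.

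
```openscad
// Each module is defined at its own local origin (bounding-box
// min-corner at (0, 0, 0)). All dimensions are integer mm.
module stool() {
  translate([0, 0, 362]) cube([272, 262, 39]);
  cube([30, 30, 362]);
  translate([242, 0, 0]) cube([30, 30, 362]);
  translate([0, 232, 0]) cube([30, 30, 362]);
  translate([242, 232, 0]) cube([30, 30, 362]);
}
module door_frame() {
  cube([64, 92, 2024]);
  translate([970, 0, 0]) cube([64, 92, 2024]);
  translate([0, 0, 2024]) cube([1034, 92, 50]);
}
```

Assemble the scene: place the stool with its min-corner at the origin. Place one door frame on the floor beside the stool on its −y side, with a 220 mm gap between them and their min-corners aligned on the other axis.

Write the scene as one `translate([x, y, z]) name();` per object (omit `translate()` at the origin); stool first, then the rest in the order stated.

stool();
translate([0, -312, 0]) door_frame();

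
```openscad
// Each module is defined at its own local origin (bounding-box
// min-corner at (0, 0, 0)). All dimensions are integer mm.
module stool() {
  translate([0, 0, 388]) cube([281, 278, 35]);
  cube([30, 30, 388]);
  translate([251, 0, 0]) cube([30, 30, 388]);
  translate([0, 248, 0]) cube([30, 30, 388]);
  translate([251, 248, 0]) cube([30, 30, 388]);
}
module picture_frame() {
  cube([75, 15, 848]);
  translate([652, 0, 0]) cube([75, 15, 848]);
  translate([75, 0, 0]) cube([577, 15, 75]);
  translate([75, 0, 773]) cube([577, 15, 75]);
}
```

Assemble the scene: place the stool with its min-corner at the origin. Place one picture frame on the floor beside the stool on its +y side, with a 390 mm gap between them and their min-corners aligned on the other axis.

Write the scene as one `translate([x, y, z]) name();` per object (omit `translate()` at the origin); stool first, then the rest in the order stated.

stool();
translate([0, 668, 0]) picture_frame();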